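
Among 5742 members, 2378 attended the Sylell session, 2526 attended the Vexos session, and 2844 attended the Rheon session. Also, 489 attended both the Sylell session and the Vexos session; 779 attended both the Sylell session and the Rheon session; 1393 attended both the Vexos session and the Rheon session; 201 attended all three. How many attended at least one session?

By inclusion-exclusion,
|at least one| = 2378 + 2526 + 2844 − 489 − 779 − 1393 + 201 = 5288

5288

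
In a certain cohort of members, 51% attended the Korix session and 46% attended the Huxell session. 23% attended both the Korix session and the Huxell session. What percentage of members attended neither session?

26%

P(union) = 51 + 46 − 23 = 74%
P(none) = 100% − 74% = 26%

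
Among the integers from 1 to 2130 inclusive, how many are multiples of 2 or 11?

1162

floor(2130/2) + floor(2130/11) − floor(2130/22) = 1065 + 193 − 96 = 1162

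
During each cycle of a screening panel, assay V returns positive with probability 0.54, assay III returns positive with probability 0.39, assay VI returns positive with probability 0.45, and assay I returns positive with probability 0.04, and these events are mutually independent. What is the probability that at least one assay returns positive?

Since the events are independent, P(none) is the product of the individual non-occurrence probabilities.
P(none) = (1 − 0.54) × (1 − 0.39) × (1 − 0.45) × (1 − 0.04) = 0.46 × 0.61 × 0.55 × 0.96 = 0.1481568
P(at least one) = 1 − 0.1481568 = 0.8518432

0.8518432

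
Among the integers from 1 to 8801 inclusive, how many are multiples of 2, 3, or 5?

Using inclusion–exclusion:
4400 + 2933 + 1760 − 1466 − 880 − 586 + 293 = 6454

6454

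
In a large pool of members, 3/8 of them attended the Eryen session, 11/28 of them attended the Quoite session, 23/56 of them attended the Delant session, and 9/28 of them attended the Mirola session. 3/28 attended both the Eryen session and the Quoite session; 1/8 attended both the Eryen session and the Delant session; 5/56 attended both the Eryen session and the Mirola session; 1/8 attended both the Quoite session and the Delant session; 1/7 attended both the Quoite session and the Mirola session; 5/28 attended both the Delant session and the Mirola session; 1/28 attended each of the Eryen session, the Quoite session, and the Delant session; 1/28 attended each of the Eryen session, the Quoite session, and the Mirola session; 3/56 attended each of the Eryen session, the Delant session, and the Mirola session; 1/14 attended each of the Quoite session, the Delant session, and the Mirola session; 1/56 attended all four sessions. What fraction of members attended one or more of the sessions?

51/56

P(at least one) = 3/8 + 11/28 + 23/56 + 9/28 − 3/28 − 1/8 − 5/56 − 1/8 − 1/7 − 5/28 + 1/28 + 1/28 + 3/56 + 1/14 − 1/56 = 51/56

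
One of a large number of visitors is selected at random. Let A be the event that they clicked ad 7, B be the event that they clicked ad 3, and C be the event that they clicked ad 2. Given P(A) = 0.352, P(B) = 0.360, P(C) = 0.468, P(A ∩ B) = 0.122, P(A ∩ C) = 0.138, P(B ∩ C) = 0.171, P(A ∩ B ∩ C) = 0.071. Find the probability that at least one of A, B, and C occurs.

By inclusion–exclusion:
P(A ∪ B ∪ C) = 0.352 + 0.360 + 0.468 − 0.122 − 0.138 − 0.171 + 0.071 = 0.820

0.820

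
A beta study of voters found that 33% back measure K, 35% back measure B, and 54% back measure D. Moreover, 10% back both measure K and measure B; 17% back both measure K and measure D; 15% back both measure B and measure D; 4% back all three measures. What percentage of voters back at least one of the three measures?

84%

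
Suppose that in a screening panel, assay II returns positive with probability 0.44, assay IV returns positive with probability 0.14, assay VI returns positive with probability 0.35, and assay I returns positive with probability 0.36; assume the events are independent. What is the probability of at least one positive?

0.7996544

P(none) = (1 − 0.44) × (1 − 0.14) × (1 − 0.35) × (1 − 0.36) = 0.56 × 0.86 × 0.65 × 0.64 = 0.2003456
P(at least one) = 1 − 0.2003456 = 0.7996544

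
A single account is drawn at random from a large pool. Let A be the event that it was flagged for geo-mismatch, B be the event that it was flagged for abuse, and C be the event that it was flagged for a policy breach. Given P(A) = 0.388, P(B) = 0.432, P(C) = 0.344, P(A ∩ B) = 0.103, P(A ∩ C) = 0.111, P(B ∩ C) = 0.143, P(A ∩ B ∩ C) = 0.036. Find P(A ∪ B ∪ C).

By inclusion–exclusion:
P(A ∪ B ∪ C) = 0.388 + 0.432 + 0.344 − 0.103 − 0.111 − 0.143 + 0.036 = 0.843

0.843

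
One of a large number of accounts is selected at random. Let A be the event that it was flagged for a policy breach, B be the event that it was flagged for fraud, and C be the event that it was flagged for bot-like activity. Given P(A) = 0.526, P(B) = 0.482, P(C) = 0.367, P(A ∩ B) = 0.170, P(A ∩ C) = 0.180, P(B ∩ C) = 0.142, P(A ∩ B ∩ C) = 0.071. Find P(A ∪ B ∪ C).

0.954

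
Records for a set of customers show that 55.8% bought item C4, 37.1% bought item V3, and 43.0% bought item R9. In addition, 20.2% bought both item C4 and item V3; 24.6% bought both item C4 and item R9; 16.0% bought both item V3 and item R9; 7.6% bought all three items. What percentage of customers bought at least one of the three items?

82.7%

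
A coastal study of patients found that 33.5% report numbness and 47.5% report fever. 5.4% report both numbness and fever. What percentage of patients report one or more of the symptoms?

By inclusion-exclusion,
P(≥1) = 33.5 + 47.5 − 5.4 = 75.6%

75.6%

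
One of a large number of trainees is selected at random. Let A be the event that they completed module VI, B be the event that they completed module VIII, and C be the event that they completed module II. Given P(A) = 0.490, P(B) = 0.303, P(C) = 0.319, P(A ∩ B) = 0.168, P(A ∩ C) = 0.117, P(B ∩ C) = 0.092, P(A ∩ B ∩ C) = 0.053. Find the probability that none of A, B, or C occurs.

0.212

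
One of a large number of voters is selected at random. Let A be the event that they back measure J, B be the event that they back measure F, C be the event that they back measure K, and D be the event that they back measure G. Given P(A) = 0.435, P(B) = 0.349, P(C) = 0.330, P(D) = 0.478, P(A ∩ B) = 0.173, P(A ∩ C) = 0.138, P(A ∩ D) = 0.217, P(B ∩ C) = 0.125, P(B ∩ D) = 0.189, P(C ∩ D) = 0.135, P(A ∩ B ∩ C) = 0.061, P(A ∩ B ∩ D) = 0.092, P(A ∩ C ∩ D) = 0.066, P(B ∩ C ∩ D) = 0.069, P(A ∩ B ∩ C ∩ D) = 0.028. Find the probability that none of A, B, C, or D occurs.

P(A ∪ B ∪ C ∪ D) = 0.435 + 0.349 + 0.330 + 0.478 − 0.173 − 0.138 − 0.217 − 0.125 − 0.189 − 0.135 + 0.061 + 0.092 + 0.066 + 0.069 − 0.028 = 0.875
P(none) = 1 − 0.875 = 0.125

0.125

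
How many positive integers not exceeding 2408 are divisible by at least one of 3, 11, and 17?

floor(2408/3) + floor(2408/11) + floor(2408/17) − floor(2408/33) − floor(2408/51) − floor(2408/187) + floor(2408/561) = 802 + 218 + 141 − 72 − 47 − 12 + 4 = 1034

1034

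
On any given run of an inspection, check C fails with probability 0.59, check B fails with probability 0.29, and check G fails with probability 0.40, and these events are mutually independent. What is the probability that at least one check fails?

P(none) = (1 − 0.59) × (1 − 0.29) × (1 − 0.40) = 0.41 × 0.71 × 0.60 = 0.17466
P(at least one) = 1 − 0.17466 = 0.82534

0.82534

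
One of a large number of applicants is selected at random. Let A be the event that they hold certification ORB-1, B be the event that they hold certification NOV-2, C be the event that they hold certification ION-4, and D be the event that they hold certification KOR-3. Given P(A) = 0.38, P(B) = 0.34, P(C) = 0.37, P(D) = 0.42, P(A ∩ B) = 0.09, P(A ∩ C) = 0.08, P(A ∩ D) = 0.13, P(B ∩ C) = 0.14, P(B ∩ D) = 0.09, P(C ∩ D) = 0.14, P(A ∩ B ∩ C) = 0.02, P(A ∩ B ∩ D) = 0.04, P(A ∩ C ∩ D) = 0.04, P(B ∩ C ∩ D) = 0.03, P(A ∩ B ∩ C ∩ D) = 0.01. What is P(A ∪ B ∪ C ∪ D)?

0.96

By inclusion-exclusion,
P(A ∪ B ∪ C ∪ D) = 0.38 + 0.34 + 0.37 + 0.42 − 0.09 − 0.08 − 0.13 − 0.14 − 0.09 − 0.14 + 0.02 + 0.04 + 0.04 + 0.03 − 0.01 = 0.96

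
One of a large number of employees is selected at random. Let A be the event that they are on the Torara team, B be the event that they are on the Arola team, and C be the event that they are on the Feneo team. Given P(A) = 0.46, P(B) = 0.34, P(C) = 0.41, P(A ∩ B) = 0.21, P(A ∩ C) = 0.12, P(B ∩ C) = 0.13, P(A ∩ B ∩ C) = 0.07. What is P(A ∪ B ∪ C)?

0.82

P(A ∪ B ∪ C) = 0.46 + 0.34 + 0.41 − 0.21 − 0.12 − 0.13 + 0.07 = 0.82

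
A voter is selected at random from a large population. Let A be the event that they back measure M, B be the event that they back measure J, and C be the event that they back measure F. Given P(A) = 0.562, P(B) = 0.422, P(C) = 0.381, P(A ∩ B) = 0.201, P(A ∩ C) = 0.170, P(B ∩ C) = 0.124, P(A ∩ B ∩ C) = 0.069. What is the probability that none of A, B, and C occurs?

0.061

By inclusion–exclusion:
P(A ∪ B ∪ C) = 0.562 + 0.422 + 0.381 − 0.201 − 0.170 − 0.124 + 0.069 = 0.939
P(none) = 1 − 0.939 = 0.061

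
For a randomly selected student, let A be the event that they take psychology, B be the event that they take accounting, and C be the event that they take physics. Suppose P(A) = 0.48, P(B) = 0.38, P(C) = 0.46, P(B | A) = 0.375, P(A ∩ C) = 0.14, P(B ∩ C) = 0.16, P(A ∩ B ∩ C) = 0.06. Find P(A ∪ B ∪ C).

P(A ∩ B) = P(A)·P(B|A) = 0.48 × 0.375 = 0.18
Using inclusion–exclusion:
P(A ∪ B ∪ C) = 0.48 + 0.38 + 0.46 − 0.18 − 0.14 − 0.16 + 0.06 = 0.90

0.90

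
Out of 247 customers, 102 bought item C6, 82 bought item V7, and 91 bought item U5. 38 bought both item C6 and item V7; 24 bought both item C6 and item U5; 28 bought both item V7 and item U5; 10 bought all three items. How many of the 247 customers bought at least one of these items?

195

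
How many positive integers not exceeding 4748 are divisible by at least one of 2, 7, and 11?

2898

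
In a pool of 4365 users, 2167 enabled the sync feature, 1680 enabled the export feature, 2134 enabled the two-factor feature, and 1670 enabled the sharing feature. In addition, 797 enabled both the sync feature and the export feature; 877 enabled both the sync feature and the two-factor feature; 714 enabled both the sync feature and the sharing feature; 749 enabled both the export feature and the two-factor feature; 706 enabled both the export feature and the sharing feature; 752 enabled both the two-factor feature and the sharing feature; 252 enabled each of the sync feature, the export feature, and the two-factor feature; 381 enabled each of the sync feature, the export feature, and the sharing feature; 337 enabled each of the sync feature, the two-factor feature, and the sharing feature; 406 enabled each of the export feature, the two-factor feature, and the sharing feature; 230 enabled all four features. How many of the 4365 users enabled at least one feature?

4202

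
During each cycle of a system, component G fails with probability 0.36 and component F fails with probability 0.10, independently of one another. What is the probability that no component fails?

P(none) = (1 − 0.36) × (1 − 0.10) = 0.64 × 0.90 = 0.576

0.576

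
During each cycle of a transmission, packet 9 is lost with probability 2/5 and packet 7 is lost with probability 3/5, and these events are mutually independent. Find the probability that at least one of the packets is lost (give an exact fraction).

19/25

P(none) = (1 − 2/5) × (1 − 3/5) = 3/5 × 2/5 = 6/25
P(at least one) = 1 − 6/25 = 19/25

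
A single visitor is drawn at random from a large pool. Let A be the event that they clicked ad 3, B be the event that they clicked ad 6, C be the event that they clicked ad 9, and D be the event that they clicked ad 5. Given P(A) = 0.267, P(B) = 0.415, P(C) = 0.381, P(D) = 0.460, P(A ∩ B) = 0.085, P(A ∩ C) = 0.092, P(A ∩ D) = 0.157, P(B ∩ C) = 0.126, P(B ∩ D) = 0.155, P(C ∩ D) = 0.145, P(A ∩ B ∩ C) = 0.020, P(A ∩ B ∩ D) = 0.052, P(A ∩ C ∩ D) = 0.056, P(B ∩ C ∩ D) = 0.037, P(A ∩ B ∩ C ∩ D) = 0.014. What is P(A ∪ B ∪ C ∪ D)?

Inclusion–exclusion gives
P(A ∪ B ∪ C ∪ D) = 0.267 + 0.415 + 0.381 + 0.460 − 0.085 − 0.092 − 0.157 − 0.126 − 0.155 − 0.145 + 0.020 + 0.052 + 0.056 + 0.037 − 0.014 = 0.914

0.914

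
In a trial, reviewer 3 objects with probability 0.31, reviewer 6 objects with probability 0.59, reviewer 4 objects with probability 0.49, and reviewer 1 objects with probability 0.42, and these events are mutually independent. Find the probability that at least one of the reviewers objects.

0.91631818

Since the events are independent, P(none) is the product of the individual non-occurrence probabilities.
P(none) = (1 − 0.31) × (1 − 0.59) × (1 − 0.49) × (1 − 0.42) = 0.69 × 0.41 × 0.51 × 0.58 = 0.08368182
P(at least one) = 1 − 0.08368182 = 0.91631818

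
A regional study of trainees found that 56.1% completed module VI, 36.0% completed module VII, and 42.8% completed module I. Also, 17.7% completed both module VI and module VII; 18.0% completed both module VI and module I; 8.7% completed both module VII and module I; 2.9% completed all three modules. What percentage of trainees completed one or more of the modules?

P(union) = 56.1 + 36.0 + 42.8 − 17.7 − 18.0 − 8.7 + 2.9 = 93.4%

93.4%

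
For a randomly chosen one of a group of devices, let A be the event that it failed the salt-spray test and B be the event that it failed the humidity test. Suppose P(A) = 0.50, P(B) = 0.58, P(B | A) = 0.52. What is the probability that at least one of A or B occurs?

P(A ∩ B) = P(A)·P(B|A) = 0.50 × 0.52 = 0.26
Apply inclusion-exclusion:
P(A ∪ B) = 0.50 + 0.58 − 0.26 = 0.82

0.82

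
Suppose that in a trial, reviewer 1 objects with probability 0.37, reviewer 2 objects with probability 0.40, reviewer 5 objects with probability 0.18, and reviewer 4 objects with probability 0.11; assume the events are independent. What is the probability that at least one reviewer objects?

0.7241356

P(none) = (1 − 0.37) × (1 − 0.40) × (1 − 0.18) × (1 − 0.11) = 0.63 × 0.60 × 0.82 × 0.89 = 0.2758644
P(at least one) = 1 − 0.2758644 = 0.7241356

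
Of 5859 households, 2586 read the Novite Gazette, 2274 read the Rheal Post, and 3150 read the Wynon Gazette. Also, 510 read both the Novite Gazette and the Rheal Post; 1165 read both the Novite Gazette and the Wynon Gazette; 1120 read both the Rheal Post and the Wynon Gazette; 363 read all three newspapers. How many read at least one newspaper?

5578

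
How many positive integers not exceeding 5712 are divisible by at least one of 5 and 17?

1411

By inclusion-exclusion,
⌊5712/5⌋ + ⌊5712/17⌋ − ⌊5712/85⌋ = 1142 + 336 − 67 = 1411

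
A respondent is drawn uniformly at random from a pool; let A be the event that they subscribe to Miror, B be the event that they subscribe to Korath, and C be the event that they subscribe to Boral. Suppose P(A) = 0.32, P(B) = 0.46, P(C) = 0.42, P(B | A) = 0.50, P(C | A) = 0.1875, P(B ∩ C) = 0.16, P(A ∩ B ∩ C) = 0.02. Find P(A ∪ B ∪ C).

P(A ∩ B) = P(A)·P(B|A) = 0.32 × 0.50 = 0.16
P(A ∩ C) = P(A)·P(C|A) = 0.32 × 0.1875 = 0.06
P(A ∪ B ∪ C) = 0.32 + 0.46 + 0.42 − 0.16 − 0.06 − 0.16 + 0.02 = 0.84

0.84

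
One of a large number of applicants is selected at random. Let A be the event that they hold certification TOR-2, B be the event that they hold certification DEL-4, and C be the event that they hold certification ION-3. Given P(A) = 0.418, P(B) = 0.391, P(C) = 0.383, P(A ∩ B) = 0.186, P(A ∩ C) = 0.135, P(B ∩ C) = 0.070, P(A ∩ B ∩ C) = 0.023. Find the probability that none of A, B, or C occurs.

0.176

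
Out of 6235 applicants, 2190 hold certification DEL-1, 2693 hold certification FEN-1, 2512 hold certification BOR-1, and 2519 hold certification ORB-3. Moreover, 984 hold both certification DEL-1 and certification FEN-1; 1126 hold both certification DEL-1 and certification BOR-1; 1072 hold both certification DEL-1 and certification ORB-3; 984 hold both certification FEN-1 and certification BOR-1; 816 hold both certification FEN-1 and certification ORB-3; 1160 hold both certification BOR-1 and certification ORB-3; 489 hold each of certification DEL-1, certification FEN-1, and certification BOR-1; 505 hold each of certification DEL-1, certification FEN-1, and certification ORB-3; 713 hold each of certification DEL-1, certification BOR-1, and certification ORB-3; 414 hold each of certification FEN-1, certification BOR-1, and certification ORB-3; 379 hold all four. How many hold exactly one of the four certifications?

2477

By inclusion–exclusion (exactly-one form):
|exactly one| = 2190 + 2693 + 2512 + 2519 − 2·984 − 2·1126 − 2·1072 − 2·984 − 2·816 − 2·1160 + 3·489 + 3·505 + 3·713 + 3·414 − 4·379 = 2477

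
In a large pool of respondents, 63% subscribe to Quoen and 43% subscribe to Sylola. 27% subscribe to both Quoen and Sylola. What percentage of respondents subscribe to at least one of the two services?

By inclusion–exclusion:
P(at least one) = 63 + 43 − 27 = 79%

79%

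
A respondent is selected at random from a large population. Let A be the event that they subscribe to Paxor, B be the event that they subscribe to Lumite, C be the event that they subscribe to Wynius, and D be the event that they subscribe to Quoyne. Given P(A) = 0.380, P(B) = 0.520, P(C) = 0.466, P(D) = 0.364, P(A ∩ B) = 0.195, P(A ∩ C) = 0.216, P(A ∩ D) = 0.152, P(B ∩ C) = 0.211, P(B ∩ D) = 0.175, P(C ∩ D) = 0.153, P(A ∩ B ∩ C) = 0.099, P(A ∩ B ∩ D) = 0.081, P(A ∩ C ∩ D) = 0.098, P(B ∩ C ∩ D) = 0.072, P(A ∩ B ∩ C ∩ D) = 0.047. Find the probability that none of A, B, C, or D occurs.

0.069

Apply inclusion-exclusion:
P(A ∪ B ∪ C ∪ D) = 0.380 + 0.520 + 0.466 + 0.364 − 0.195 − 0.216 − 0.152 − 0.211 − 0.175 − 0.153 + 0.099 + 0.081 + 0.098 + 0.072 − 0.047 = 0.931
P(none) = 1 − 0.931 = 0.069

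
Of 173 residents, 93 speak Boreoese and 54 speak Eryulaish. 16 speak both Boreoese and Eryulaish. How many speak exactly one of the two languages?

115

Using the inclusion–exclusion count for exactly one event:
N(exactly one) = 93 + 54 − 2·16 = 115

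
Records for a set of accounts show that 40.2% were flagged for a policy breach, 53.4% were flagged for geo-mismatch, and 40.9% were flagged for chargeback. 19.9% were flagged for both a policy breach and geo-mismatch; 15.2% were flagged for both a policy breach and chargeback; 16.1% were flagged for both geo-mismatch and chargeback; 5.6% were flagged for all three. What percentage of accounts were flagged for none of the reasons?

Using inclusion–exclusion:
P(≥1) = 40.2 + 53.4 + 40.9 − 19.9 − 15.2 − 16.1 + 5.6 = 88.9%
P(none) = 100% − 88.9% = 11.1%

11.1%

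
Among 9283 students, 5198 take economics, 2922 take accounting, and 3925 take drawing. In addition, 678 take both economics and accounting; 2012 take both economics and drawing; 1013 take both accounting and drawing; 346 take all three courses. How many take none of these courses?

N(≥1) = 5198 + 2922 + 3925 − 678 − 2012 − 1013 + 346 = 8688
None: 9283 − 8688 = 595

595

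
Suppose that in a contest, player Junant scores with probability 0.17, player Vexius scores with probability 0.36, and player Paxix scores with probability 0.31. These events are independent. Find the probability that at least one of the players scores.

P(none) = (1 − 0.17) × (1 − 0.36) × (1 − 0.31) = 0.83 × 0.64 × 0.69 = 0.366528
P(at least one) = 1 − 0.366528 = 0.633472

0.633472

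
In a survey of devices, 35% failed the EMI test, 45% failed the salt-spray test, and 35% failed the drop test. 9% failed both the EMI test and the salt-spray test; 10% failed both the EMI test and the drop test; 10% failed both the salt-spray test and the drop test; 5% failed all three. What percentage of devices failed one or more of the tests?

Apply inclusion-exclusion:
P(union) = 35 + 45 + 35 − 9 − 10 − 10 + 5 = 91%

91%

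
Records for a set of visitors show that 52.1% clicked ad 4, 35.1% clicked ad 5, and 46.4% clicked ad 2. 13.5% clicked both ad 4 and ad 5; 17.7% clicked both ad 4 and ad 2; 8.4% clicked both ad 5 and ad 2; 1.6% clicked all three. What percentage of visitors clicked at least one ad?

95.6%

By inclusion–exclusion:
P(at least one) = 52.1 + 35.1 + 46.4 − 13.5 − 17.7 − 8.4 + 1.6 = 95.6%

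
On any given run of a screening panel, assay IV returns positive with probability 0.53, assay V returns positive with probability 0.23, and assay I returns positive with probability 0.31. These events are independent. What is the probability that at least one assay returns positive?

P(none) = (1 − 0.53) × (1 − 0.23) × (1 − 0.31) = 0.47 × 0.77 × 0.69 = 0.249711
P(at least one) = 1 − 0.249711 = 0.750289

0.750289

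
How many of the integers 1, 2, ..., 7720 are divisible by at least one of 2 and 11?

By inclusion–exclusion:
⌊7720/2⌋ + ⌊7720/11⌋ − ⌊7720/22⌋ = 3860 + 701 − 350 = 4211

4211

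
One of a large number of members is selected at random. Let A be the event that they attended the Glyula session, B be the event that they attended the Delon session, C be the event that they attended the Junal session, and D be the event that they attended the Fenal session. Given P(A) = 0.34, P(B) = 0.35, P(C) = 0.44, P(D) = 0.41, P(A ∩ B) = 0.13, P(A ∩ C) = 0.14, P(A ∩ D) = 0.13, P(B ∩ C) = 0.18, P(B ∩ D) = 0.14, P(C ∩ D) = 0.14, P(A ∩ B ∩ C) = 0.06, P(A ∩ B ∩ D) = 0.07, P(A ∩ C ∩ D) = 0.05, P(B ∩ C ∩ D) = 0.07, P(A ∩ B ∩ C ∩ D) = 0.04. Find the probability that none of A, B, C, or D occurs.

0.11

P(A ∪ B ∪ C ∪ D) = 0.34 + 0.35 + 0.44 + 0.41 − 0.13 − 0.14 − 0.13 − 0.18 − 0.14 − 0.14 + 0.06 + 0.07 + 0.05 + 0.07 − 0.04 = 0.89
P(none) = 1 − 0.89 = 0.11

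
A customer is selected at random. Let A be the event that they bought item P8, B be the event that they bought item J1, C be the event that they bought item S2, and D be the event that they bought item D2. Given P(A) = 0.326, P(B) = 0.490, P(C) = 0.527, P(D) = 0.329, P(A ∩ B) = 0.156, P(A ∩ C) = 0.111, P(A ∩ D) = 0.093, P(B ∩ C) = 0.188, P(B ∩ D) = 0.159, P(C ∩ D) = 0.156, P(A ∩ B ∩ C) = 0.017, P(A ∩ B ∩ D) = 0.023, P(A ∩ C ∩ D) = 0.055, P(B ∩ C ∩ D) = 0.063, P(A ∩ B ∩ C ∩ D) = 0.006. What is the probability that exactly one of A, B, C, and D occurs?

Using the inclusion–exclusion count for exactly one event:
P(exactly one) = 0.326 + 0.490 + 0.527 + 0.329 − 2·0.156 − 2·0.111 − 2·0.093 − 2·0.188 − 2·0.159 − 2·0.156 + 3·0.017 + 3·0.023 + 3·0.055 + 3·0.063 − 4·0.006 = 0.396

0.396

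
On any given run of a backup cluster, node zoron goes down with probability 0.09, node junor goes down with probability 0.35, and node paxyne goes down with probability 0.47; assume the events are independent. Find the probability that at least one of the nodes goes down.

P(none) = (1 − 0.09) × (1 − 0.35) × (1 − 0.47) = 0.91 × 0.65 × 0.53 = 0.313495
P(at least one) = 1 − 0.313495 = 0.686505

0.686505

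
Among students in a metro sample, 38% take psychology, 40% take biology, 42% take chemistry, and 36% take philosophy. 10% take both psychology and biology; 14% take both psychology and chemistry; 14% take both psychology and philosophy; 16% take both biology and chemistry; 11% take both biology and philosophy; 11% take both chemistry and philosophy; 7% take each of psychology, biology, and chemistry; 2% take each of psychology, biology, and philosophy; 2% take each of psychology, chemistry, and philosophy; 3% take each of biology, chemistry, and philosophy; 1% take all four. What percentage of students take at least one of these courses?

Apply inclusion-exclusion:
P(at least one) = 38 + 40 + 42 + 36 − 10 − 14 − 14 − 16 − 11 − 11 + 7 + 2 + 2 + 3 − 1 = 93%

93%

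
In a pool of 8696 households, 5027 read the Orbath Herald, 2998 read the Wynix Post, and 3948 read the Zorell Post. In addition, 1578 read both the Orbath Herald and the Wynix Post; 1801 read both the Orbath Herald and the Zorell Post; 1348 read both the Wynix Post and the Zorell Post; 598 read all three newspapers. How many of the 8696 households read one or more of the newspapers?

7844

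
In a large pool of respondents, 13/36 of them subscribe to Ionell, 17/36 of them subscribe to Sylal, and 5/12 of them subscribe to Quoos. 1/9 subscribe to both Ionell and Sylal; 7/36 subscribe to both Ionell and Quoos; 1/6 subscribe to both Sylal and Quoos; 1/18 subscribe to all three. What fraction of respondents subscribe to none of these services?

P(at least one) = 13/36 + 17/36 + 5/12 − 1/9 − 7/36 − 1/6 + 1/18 = 5/6
P(none) = 1 − 5/6 = 1/6

1/6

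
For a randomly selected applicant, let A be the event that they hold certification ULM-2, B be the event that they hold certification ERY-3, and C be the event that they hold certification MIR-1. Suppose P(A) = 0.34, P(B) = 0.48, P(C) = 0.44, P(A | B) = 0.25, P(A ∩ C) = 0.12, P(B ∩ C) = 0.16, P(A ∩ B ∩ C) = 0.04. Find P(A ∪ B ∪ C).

P(A ∩ B) = P(B)·P(A|B) = 0.48 × 0.25 = 0.12
P(A ∪ B ∪ C) = 0.34 + 0.48 + 0.44 − 0.12 − 0.12 − 0.16 + 0.04 = 0.90

0.90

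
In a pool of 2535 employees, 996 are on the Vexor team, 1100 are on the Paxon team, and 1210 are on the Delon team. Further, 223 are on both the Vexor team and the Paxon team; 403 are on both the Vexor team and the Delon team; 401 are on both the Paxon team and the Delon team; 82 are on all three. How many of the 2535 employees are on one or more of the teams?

Using inclusion–exclusion:
|union| = 996 + 1100 + 1210 − 223 − 403 − 401 + 82 = 2361

2361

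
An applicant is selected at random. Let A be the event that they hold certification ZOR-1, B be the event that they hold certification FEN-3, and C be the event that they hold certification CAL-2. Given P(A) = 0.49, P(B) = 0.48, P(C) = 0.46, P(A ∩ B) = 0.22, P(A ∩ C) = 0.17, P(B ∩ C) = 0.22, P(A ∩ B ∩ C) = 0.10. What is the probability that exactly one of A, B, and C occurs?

Using the inclusion–exclusion count for exactly one event:
P(exactly one) = 0.49 + 0.48 + 0.46 − 2·0.22 − 2·0.17 − 2·0.22 + 3·0.10 = 0.51

0.51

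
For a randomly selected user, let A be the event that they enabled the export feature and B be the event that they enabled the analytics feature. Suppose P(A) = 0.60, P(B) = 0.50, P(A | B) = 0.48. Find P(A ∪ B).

P(A ∩ B) = P(B)·P(A|B) = 0.50 × 0.48 = 0.24
P(A ∪ B) = 0.60 + 0.50 − 0.24 = 0.86

0.86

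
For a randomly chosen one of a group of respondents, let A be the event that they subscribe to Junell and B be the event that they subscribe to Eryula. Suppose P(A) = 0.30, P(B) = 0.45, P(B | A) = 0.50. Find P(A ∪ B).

0.60

P(A ∩ B) = P(A)·P(B|A) = 0.30 × 0.50 = 0.15
By inclusion–exclusion:
P(A ∪ B) = 0.30 + 0.45 − 0.15 = 0.60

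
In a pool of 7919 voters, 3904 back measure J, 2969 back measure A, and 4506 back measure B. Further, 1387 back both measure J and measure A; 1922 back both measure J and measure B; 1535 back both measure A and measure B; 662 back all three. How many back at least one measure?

Inclusion–exclusion gives
|union| = 3904 + 2969 + 4506 − 1387 − 1922 − 1535 + 662 = 7197

7197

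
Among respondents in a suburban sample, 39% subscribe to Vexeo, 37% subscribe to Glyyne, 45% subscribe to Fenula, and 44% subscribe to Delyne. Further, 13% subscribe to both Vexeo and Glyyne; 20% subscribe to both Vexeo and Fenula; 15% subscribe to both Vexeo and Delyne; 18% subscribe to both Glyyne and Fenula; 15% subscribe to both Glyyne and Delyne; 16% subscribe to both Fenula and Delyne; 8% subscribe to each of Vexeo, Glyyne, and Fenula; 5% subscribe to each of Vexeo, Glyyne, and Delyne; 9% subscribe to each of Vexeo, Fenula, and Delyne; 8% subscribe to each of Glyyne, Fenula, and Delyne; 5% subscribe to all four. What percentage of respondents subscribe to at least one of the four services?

P(union) = 39 + 37 + 45 + 44 − 13 − 20 − 15 − 18 − 15 − 16 + 8 + 5 + 9 + 8 − 5 = 93%

93%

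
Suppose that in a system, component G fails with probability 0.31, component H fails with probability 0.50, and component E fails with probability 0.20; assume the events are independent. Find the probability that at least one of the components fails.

0.724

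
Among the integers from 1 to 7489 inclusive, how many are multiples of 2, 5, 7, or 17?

5072

Using inclusion–exclusion:
floor(7489/2) + floor(7489/5) + floor(7489/7) + floor(7489/17) − floor(7489/10) − floor(7489/14) − floor(7489/34) − floor(7489/35) − floor(7489/85) − floor(7489/119) + floor(7489/70) + floor(7489/170) + floor(7489/238) + floor(7489/595) − floor(7489/1190) = 3744 + 1497 + 1069 + 440 − 748 − 534 − 220 − 213 − 88 − 62 + 106 + 44 + 31 + 12 − 6 = 5072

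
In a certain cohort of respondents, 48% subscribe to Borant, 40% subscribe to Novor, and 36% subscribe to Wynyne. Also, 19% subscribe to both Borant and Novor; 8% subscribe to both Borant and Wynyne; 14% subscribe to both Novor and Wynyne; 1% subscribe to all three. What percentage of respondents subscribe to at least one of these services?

84%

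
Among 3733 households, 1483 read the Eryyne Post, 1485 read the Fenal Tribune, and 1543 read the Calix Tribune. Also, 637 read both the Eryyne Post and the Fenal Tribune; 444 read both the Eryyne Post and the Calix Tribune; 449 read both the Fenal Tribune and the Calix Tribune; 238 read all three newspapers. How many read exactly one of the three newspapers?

Using the inclusion–exclusion count for exactly one event:
N(exactly one) = 1483 + 1485 + 1543 − 2·637 − 2·444 − 2·449 + 3·238 = 2165

2165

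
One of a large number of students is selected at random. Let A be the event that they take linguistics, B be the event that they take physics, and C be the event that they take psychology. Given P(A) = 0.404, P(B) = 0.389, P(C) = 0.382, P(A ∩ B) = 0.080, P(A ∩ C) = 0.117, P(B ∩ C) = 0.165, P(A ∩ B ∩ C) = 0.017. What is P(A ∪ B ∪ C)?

0.830

P(A ∪ B ∪ C) = 0.404 + 0.389 + 0.382 − 0.080 − 0.117 − 0.165 + 0.017 = 0.830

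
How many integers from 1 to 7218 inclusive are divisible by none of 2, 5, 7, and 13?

2284

3609 + 1443 + 1031 + 555 − 721 − 515 − 277 − 206 − 111 − 79 + 103 + 55 + 39 + 15 − 7 = 4934
7218 − 4934 = 2284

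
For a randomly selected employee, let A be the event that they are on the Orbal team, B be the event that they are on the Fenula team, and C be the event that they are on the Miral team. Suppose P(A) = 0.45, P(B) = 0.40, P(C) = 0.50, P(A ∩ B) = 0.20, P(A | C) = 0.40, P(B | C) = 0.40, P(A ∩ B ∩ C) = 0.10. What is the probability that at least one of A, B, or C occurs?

0.85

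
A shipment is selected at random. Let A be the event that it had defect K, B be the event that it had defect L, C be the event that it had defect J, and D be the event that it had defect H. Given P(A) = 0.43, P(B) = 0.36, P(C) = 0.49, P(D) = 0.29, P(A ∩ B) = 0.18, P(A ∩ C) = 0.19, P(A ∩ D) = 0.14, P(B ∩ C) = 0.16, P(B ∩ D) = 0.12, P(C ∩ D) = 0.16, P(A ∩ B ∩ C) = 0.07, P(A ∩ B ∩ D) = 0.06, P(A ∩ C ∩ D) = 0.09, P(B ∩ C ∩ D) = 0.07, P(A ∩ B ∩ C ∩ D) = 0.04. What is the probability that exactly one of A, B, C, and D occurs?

P(exactly one) = 0.43 + 0.36 + 0.49 + 0.29 − 2·0.18 − 2·0.19 − 2·0.14 − 2·0.16 − 2·0.12 − 2·0.16 + 3·0.07 + 3·0.06 + 3·0.09 + 3·0.07 − 4·0.04 = 0.38

0.38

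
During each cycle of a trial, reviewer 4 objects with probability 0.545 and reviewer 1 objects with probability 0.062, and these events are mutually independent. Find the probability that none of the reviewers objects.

0.42679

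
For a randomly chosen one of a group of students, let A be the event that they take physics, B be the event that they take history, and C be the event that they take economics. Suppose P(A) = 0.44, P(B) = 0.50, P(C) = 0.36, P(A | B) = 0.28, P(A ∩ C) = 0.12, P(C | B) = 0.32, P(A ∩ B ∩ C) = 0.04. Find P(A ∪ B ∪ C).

0.92

P(A ∩ B) = P(B)·P(A|B) = 0.50 × 0.28 = 0.14
P(B ∩ C) = P(B)·P(C|B) = 0.50 × 0.32 = 0.16
P(A ∪ B ∪ C) = 0.44 + 0.50 + 0.36 − 0.14 − 0.12 − 0.16 + 0.04 = 0.92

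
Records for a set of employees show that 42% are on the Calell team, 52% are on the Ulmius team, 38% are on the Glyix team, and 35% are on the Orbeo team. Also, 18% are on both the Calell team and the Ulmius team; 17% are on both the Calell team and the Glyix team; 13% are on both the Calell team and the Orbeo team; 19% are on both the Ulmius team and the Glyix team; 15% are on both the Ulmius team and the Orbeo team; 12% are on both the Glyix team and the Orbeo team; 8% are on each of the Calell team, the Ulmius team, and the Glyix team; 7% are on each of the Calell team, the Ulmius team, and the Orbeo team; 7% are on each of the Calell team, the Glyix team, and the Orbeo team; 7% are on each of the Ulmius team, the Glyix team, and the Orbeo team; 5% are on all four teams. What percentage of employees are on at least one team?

97%

P(≥1) = 42 + 52 + 38 + 35 − 18 − 17 − 13 − 19 − 15 − 12 + 8 + 7 + 7 + 7 − 5 = 97%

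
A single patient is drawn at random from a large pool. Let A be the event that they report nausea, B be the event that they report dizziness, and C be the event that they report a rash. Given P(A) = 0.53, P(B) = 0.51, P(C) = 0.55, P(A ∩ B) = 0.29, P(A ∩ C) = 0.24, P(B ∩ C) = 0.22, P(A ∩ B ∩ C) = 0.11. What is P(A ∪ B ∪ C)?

By inclusion–exclusion:
P(A ∪ B ∪ C) = 0.53 + 0.51 + 0.55 − 0.29 − 0.24 − 0.22 + 0.11 = 0.95

0.95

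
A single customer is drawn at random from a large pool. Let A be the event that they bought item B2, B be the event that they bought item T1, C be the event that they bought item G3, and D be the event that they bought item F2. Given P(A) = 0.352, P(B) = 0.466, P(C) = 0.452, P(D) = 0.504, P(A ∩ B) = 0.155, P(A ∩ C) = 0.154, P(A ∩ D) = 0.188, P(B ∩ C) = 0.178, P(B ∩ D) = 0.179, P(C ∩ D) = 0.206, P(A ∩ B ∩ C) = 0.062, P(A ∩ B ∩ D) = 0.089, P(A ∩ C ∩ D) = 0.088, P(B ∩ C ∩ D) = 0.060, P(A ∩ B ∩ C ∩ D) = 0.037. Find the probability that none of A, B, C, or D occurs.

Inclusion–exclusion gives
P(A ∪ B ∪ C ∪ D) = 0.352 + 0.466 + 0.452 + 0.504 − 0.155 − 0.154 − 0.188 − 0.178 − 0.179 − 0.206 + 0.062 + 0.089 + 0.088 + 0.060 − 0.037 = 0.976
P(none) = 1 − 0.976 = 0.024

0.024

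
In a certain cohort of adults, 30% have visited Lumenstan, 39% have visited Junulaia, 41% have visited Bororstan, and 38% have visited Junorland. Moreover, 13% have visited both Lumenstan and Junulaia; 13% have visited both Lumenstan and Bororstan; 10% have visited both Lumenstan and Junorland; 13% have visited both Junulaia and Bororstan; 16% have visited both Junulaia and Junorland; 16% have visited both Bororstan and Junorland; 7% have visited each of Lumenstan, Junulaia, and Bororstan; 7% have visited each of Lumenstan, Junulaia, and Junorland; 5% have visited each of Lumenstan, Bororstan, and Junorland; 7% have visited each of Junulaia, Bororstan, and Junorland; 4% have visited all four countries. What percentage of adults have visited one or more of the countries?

89%

P(union) = 30 + 39 + 41 + 38 − 13 − 13 − 10 − 13 − 16 − 16 + 7 + 7 + 5 + 7 − 4 = 89%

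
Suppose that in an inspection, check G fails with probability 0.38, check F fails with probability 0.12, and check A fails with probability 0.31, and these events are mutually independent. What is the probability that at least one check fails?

Independence gives P(none) = ∏(1 − pᵢ).
P(none) = (1 − 0.38) × (1 − 0.12) × (1 − 0.31) = 0.62 × 0.88 × 0.69 = 0.376464
P(at least one) = 1 − 0.376464 = 0.623536

0.623536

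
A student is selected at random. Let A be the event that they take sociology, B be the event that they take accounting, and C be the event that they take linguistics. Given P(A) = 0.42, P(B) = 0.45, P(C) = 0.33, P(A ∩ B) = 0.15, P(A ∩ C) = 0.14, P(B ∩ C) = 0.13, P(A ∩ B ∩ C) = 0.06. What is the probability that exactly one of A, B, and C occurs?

0.54

Using the inclusion–exclusion count for exactly one event:
P(exactly one) = 0.42 + 0.45 + 0.33 − 2·0.15 − 2·0.14 − 2·0.13 + 3·0.06 = 0.54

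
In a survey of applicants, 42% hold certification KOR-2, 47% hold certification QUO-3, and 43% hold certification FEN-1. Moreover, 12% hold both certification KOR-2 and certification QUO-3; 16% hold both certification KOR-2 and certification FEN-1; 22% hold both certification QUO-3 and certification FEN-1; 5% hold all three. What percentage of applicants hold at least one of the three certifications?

87%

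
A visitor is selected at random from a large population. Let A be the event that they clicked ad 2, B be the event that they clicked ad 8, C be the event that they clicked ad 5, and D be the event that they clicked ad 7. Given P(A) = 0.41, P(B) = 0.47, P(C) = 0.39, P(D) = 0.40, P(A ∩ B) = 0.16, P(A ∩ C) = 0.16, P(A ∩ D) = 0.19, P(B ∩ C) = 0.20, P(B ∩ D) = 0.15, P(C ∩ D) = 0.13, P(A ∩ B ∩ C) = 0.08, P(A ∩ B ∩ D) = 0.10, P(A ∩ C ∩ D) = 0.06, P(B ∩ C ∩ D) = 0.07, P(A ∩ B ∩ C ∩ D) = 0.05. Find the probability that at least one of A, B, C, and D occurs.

0.94

By inclusion-exclusion,
P(A ∪ B ∪ C ∪ D) = 0.41 + 0.47 + 0.39 + 0.40 − 0.16 − 0.16 − 0.19 − 0.20 − 0.15 − 0.13 + 0.08 + 0.10 + 0.06 + 0.07 − 0.05 = 0.94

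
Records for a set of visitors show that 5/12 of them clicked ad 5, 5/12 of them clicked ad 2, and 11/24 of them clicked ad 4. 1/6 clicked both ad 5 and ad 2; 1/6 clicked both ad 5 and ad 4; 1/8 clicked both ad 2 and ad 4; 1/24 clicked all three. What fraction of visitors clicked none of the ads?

1/8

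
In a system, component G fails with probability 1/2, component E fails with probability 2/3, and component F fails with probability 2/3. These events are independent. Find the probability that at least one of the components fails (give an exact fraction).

17/18

P(none) = (1 − 1/2) × (1 − 2/3) × (1 − 2/3) = 1/2 × 1/3 × 1/3 = 1/18
P(at least one) = 1 − 1/18 = 17/18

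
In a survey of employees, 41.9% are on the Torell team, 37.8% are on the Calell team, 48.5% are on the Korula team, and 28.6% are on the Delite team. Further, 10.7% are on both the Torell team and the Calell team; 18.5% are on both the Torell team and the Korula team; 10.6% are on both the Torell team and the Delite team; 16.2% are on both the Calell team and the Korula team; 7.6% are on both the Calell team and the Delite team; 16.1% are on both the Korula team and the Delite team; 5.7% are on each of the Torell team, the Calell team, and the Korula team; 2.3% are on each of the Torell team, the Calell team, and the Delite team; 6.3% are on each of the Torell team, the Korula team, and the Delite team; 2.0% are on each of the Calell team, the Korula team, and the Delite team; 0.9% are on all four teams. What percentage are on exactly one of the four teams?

Using the inclusion–exclusion count for exactly one event:
P(exactly one) = 41.9 + 37.8 + 48.5 + 28.6 − 2·10.7 − 2·18.5 − 2·10.6 − 2·16.2 − 2·7.6 − 2·16.1 + 3·5.7 + 3·2.3 + 3·6.3 + 3·2.0 − 4·0.9 = 42.7%

42.7%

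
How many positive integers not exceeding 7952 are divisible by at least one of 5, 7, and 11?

2994

By inclusion–exclusion:
floor(7952/5) + floor(7952/7) + floor(7952/11) − floor(7952/35) − floor(7952/55) − floor(7952/77) + floor(7952/385) = 1590 + 1136 + 722 − 227 − 144 − 103 + 20 = 2994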